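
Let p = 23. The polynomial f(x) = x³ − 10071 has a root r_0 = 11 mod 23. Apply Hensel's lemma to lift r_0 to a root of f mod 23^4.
r_3 = 72323 (mod 279841)

Hensel: r_{i+1} = r_i − f(r_i)/f′(r_i) mod 23^{i+2}, where f′(x) = 3x². Iterate:
  r_0 = 11 (mod 23)
  r_1 = 379 (mod 529)
  r_2 = 11488 (mod 12167)
  r_3 = 72323 (mod 279841)
Final: r = 72323 with f(r) ≡ 0 mod 23^4.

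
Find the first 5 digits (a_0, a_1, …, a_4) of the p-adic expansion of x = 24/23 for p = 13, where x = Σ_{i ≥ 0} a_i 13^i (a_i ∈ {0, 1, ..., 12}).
(a_0, …, a_4) = (5, 11, 11, 7, 9)

v_13(24/23) = 0 (numerator and denominator both coprime to 13), so x ∈ ℤ_13^×. Compute digits iteratively via a_i = x_i mod 13, x_{i+1} = (x_i − a_i)/13, with x_0 = x:
  x_0 = 24/23;  a_0 = 5;  x_1 = (x_0 − 5)/13 = -7/23
  x_1 = -7/23;  a_1 = 11;  x_2 = (x_1 − 11)/13 = -20/23
  x_2 = -20/23;  a_2 = 11;  x_3 = (x_2 − 11)/13 = -21/23
  x_3 = -21/23;  a_3 = 7;  x_4 = (x_3 − 7)/13 = -14/23
  x_4 = -14/23;  a_4 = 9;  x_5 = (x_4 − 9)/13 = -17/23
Digits: (5, 11, 11, 7, 9).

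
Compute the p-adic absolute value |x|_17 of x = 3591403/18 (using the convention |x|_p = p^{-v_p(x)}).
|3591403/18|_17 = 1/83521

Step 1 — compute v_17(x) by factoring powers of 17 out of the numerator and denominator: v_17(3591403/18) = 4. Step 2 — apply |x|_p = p^{-v_p(x)} = 17^{-4} = 1/83521.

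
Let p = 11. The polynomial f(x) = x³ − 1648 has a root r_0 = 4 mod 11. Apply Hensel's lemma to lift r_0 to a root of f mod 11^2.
r_1 = 37 (mod 121)

Hensel: r_{i+1} = r_i − f(r_i)/f′(r_i) mod 11^{i+2}, where f′(x) = 3x². Iterate:
  r_0 = 4 (mod 11)
  r_1 = 37 (mod 121)
Final: r = 37 with f(r) ≡ 0 mod 11^2.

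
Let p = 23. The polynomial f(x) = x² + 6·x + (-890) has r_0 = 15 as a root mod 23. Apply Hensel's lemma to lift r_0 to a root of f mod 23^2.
r_1 = 222 (mod 529)

Hensel: r_{i+1} = r_i − f(r_i)·(f′(r_i))^{-1} mod 23^{i+2}, f′(x) = 2x + 6. Iterate:
  r_0 = 15 (mod 23)
  r_1 = 222 (mod 529)
Final: r = 222 satisfies f(r) ≡ 0 mod 23^2.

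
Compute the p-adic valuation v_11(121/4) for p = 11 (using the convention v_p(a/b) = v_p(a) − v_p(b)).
v_11(121/4) = 2

Factor powers of 11 from the numerator and denominator of the reduced fraction: 121 = 11^2 · 1 and 4 = 11^0 · 4. Apply v_p(a/b) = v_p(a) − v_p(b): v_11(121/4) = 2 − 0 = 2.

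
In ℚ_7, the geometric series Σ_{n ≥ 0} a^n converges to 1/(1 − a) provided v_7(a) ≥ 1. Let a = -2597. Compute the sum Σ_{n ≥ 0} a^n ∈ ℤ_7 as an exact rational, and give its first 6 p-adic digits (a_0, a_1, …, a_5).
Σ a^n = 1/(1 − a) = 1/2598;  first 6 digits = (1, 0, 3, 6, 0, 2)

v_7(a) = 2 ≥ 1, so the series converges in ℤ_7 to 1/(1 − a) = 1/(1 − (-2597)) = 1/2598. Expand this rational in ℤ_7: compute digits iteratively via d_i = x_i mod 7, x_{i+1} = (x_i − d_i)/7. The first 6 digits are (1, 0, 3, 6, 0, 2).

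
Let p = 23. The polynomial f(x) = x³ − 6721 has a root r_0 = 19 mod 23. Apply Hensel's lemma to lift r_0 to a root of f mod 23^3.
r_2 = 11059 (mod 12167)

Hensel: r_{i+1} = r_i − f(r_i)/f′(r_i) mod 23^{i+2}, where f′(x) = 3x². Iterate:
  r_0 = 19 (mod 23)
  r_1 = 479 (mod 529)
  r_2 = 11059 (mod 12167)
Final: r = 11059 with f(r) ≡ 0 mod 23^3.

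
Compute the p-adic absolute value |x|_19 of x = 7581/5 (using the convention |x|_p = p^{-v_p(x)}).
|7581/5|_19 = 1/361

Step 1 — compute v_19(x) by factoring powers of 19 out of the numerator and denominator: v_19(7581/5) = 2. Step 2 — apply |x|_p = p^{-v_p(x)} = 19^{-2} = 1/361.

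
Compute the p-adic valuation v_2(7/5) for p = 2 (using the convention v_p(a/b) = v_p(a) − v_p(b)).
v_2(7/5) = 0

Factor powers of 2 from the numerator and denominator of the reduced fraction: 7 = 2^0 · 7 and 5 = 2^0 · 5. Apply v_p(a/b) = v_p(a) − v_p(b): v_2(7/5) = 0 − 0 = 0.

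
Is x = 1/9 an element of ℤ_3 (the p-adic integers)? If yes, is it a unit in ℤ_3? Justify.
x ∉ ℤ_3 (v_3(x) = -2 < 0)

ℤ_3 = {x ∈ ℚ_3 : v_3(x) ≥ 0} and ℤ_3^× = {x ∈ ℤ_3 : v_3(x) = 0}. Here v_3(1/9) = v_3(num) − v_3(den) = -2; compare against these criteria.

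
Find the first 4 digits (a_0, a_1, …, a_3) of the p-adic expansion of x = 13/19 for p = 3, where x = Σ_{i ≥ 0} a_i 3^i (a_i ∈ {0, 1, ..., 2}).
(a_0, …, a_3) = (1, 1, 2, 0)

v_3(13/19) = 0 (numerator and denominator both coprime to 3), so x ∈ ℤ_3^×. Compute digits iteratively via a_i = x_i mod 3, x_{i+1} = (x_i − a_i)/3, with x_0 = x:
  x_0 = 13/19;  a_0 = 1;  x_1 = (x_0 − 1)/3 = -2/19
  x_1 = -2/19;  a_1 = 1;  x_2 = (x_1 − 1)/3 = -7/19
  x_2 = -7/19;  a_2 = 2;  x_3 = (x_2 − 2)/3 = -15/19
  x_3 = -15/19;  a_3 = 0;  x_4 = (x_3 − 0)/3 = -5/19
Digits: (1, 1, 2, 0).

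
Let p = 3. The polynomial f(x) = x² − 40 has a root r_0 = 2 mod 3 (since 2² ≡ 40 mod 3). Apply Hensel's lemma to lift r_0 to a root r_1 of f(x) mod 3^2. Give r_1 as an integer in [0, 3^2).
r_1 = 2 (mod 9)

Hensel's recurrence: r_{i+1} = r_i − f(r_i)·(f′(r_i))^{-1} mod 3^{i+2}, with f′(x) = 2x. Iterate:
  r_0 = 2 (mod 3)
  r_1 = 2 (mod 9)
Final: r_1 = 2, and one checks f(r_1) ≡ 0 mod 3^2.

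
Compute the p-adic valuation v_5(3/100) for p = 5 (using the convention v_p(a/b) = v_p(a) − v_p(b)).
v_5(3/100) = -2

Factor powers of 5 from the numerator and denominator of the reduced fraction: 3 = 5^0 · 3 and 100 = 5^2 · 4. Apply v_p(a/b) = v_p(a) − v_p(b): v_5(3/100) = 0 − 2 = -2.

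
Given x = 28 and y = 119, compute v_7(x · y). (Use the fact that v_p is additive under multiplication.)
v_7(3332) = 2

v_p(x) = 1 (factor: 28 = 7^1 · 4); v_p(y) = 1 (factor: 119 = 7^1 · 17). Additivity: v_p(xy) = v_p(x) + v_p(y) = 1 + 1 = 2. (Direct check: xy = 3332 = 7^2 · (68).)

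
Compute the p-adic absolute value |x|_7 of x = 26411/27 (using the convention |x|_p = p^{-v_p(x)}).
|26411/27|_7 = 1/2401

Step 1 — compute v_7(x) by factoring powers of 7 out of the numerator and denominator: v_7(26411/27) = 4. Step 2 — apply |x|_p = p^{-v_p(x)} = 7^{-4} = 1/2401.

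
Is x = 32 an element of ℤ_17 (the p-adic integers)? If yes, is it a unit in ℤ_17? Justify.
x ∈ ℤ_17^× (unit); v_17(x) = 0

ℤ_17 = {x ∈ ℚ_17 : v_17(x) ≥ 0} and ℤ_17^× = {x ∈ ℤ_17 : v_17(x) = 0}. Here v_17(32) = v_17(num) − v_17(den) = 0; compare against these criteria.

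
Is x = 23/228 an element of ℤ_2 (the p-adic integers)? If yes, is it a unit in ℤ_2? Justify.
x ∉ ℤ_2 (v_2(x) = -2 < 0)

ℤ_2 = {x ∈ ℚ_2 : v_2(x) ≥ 0} and ℤ_2^× = {x ∈ ℤ_2 : v_2(x) = 0}. Here v_2(23/228) = v_2(num) − v_2(den) = -2; compare against these criteria.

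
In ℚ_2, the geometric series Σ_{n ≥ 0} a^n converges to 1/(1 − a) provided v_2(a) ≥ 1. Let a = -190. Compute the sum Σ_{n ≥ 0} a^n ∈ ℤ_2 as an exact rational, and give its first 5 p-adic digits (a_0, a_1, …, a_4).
Σ a^n = 1/(1 − a) = 1/191;  first 5 digits = (1, 1, 1, 1, 1)

v_2(a) = 1 ≥ 1, so the series converges in ℤ_2 to 1/(1 − a) = 1/(1 − (-190)) = 1/191. Expand this rational in ℤ_2: compute digits iteratively via d_i = x_i mod 2, x_{i+1} = (x_i − d_i)/2. The first 5 digits are (1, 1, 1, 1, 1).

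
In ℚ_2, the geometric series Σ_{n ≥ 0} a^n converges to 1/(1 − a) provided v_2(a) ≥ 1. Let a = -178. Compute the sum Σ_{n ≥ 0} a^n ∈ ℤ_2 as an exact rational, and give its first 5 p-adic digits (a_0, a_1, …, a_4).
Σ a^n = 1/(1 − a) = 1/179;  first 5 digits = (1, 1, 0, 1, 1)

v_2(a) = 1 ≥ 1, so the series converges in ℤ_2 to 1/(1 − a) = 1/(1 − (-178)) = 1/179. Expand this rational in ℤ_2: compute digits iteratively via d_i = x_i mod 2, x_{i+1} = (x_i − d_i)/2. The first 5 digits are (1, 1, 0, 1, 1).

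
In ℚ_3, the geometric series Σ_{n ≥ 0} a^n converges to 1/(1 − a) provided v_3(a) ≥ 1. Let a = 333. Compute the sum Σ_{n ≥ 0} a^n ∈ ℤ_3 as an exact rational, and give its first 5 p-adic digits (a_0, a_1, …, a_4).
Σ a^n = 1/(1 − a) = -1/332;  first 5 digits = (1, 0, 1, 0, 2)

v_3(a) = 2 ≥ 1, so the series converges in ℤ_3 to 1/(1 − a) = 1/(1 − 333) = -1/332. Expand this rational in ℤ_3: compute digits iteratively via d_i = x_i mod 3, x_{i+1} = (x_i − d_i)/3. The first 5 digits are (1, 0, 1, 0, 2).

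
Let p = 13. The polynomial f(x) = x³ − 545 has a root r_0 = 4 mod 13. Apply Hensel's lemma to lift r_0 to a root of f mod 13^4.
r_3 = 95 (mod 28561)

Hensel: r_{i+1} = r_i − f(r_i)/f′(r_i) mod 13^{i+2}, where f′(x) = 3x². Iterate:
  r_0 = 4 (mod 13)
  r_1 = 95 (mod 169)
  r_2 = 95 (mod 2197)
  r_3 = 95 (mod 28561)
Final: r = 95 with f(r) ≡ 0 mod 13^4.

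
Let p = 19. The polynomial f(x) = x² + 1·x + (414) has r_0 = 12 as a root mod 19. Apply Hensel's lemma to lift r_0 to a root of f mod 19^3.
r_2 = 1000 (mod 6859)

Hensel: r_{i+1} = r_i − f(r_i)·(f′(r_i))^{-1} mod 19^{i+2}, f′(x) = 2x + 1. Iterate:
  r_0 = 12 (mod 19)
  r_1 = 278 (mod 361)
  r_2 = 1000 (mod 6859)
Final: r = 1000 satisfies f(r) ≡ 0 mod 19^3.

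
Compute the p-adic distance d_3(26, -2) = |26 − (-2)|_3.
d_3(26, -2) = 1

Step 1 — x − y = 26 − (-2) = 28. Step 2 — v_3(28) = 0 (factor: 28 = (3^0 · 28); the sign does not affect v_p). Step 3 — |x − y|_3 = 3^{0} = 1.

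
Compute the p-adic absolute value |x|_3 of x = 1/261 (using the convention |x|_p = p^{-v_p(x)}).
|1/261|_3 = 9

Step 1 — compute v_3(x) by factoring powers of 3 out of the numerator and denominator: v_3(1/261) = -2. Step 2 — apply |x|_p = p^{-v_p(x)} = 3^{2} = 9.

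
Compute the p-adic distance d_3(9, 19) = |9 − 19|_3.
d_3(9, 19) = 1

Step 1 — x − y = 9 − 19 = -10. Step 2 — v_3(-10) = 0 (factor: -10 = −(3^0 · 10); the sign does not affect v_p). Step 3 — |x − y|_3 = 3^{0} = 1.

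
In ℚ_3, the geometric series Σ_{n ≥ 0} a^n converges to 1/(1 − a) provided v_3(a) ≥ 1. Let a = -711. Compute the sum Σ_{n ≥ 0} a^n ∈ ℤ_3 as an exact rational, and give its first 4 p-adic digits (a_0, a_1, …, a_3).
Σ a^n = 1/(1 − a) = 1/712;  first 4 digits = (1, 0, 2, 0)

v_3(a) = 2 ≥ 1, so the series converges in ℤ_3 to 1/(1 − a) = 1/(1 − (-711)) = 1/712. Expand this rational in ℤ_3: compute digits iteratively via d_i = x_i mod 3, x_{i+1} = (x_i − d_i)/3. The first 4 digits are (1, 0, 2, 0).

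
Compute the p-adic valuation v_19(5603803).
v_19(5603803) = 4

v_19(n) is the largest exponent k such that 19^k divides n. Factor out: 5603803 = 19^4 · 43. (Sign doesn't affect v_p.) So v_19(5603803) = 4.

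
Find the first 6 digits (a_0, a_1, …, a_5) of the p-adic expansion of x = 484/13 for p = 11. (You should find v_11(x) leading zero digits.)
(a_0, …, a_5) = (0, 0, 2, 10, 5, 2)

v_11(484/13) = 2, so a_0 = ... = a_1 = 0. Factor out: x = 11^2 · u with u = 4/13 a unit in ℤ_11. Expand u iteratively via a_{v+i} = u_i mod 11, u_{i+1} = (u_i − a_{v+i})/11:
  u_0 = 4/13;  a_2 = 2;  u_1 = (u_0 − 2)/11 = -2/13
  u_1 = -2/13;  a_3 = 10;  u_2 = (u_1 − 10)/11 = -12/13
  u_2 = -12/13;  a_4 = 5;  u_3 = (u_2 − 5)/11 = -7/13
  u_3 = -7/13;  a_5 = 2;  u_4 = (u_3 − 2)/11 = -3/13
Digits: (0, 0, 2, 10, 5, 2).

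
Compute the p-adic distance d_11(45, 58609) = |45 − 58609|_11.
d_11(45, 58609) = 1/14641

Step 1 — x − y = 45 − 58609 = -58564. Step 2 — v_11(-58564) = 4 (factor: -58564 = −(11^4 · 4); the sign does not affect v_p). Step 3 — |x − y|_11 = 11^{-4} = 1/14641.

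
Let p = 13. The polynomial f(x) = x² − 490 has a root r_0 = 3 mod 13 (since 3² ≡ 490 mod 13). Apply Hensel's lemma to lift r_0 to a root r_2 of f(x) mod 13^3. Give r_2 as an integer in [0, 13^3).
r_2 = 731 (mod 2197)

Hensel's recurrence: r_{i+1} = r_i − f(r_i)·(f′(r_i))^{-1} mod 13^{i+2}, with f′(x) = 2x. Iterate:
  r_0 = 3 (mod 13)
  r_1 = 55 (mod 169)
  r_2 = 731 (mod 2197)
Final: r_2 = 731, and one checks f(r_2) ≡ 0 mod 13^3.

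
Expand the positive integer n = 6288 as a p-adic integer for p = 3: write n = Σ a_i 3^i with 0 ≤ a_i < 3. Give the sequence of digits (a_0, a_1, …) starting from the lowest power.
(a_0, a_1, …) = (0, 2, 2, 1, 2, 1, 2, 2)

Repeated division by 3 gives the digits low-to-high: 6288 = 2·3^1 + 2·3^2 + 1·3^3 + 2·3^4 + 1·3^5 + 2·3^6 + 2·3^7. Digit sequence: (0, 2, 2, 1, 2, 1, 2, 2).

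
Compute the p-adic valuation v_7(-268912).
v_7(-268912) = 5

v_7(n) is the largest exponent k such that 7^k divides n. Factor out: -268912 = -7^5 · 16. (Sign doesn't affect v_p.) So v_7(-268912) = 5.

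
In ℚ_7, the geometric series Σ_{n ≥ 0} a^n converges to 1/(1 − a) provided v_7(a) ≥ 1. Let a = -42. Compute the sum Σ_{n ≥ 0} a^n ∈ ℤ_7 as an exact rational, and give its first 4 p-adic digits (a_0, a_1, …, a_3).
Σ a^n = 1/(1 − a) = 1/43;  first 4 digits = (1, 1, 0, 6)

v_7(a) = 1 ≥ 1, so the series converges in ℤ_7 to 1/(1 − a) = 1/(1 − (-42)) = 1/43. Expand this rational in ℤ_7: compute digits iteratively via d_i = x_i mod 7, x_{i+1} = (x_i − d_i)/7. The first 4 digits are (1, 1, 0, 6).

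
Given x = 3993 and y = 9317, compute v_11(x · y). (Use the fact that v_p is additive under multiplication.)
v_11(37202781) = 6

v_p(x) = 3 (factor: 3993 = 11^3 · 3); v_p(y) = 3 (factor: 9317 = 11^3 · 7). Additivity: v_p(xy) = v_p(x) + v_p(y) = 3 + 3 = 6. (Direct check: xy = 37202781 = 11^6 · (21).)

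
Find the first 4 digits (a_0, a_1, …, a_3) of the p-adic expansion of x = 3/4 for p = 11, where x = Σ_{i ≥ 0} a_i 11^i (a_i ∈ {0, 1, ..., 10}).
(a_0, …, a_3) = (9, 2, 8, 2)

v_11(3/4) = 0 (numerator and denominator both coprime to 11), so x ∈ ℤ_11^×. Compute digits iteratively via a_i = x_i mod 11, x_{i+1} = (x_i − a_i)/11, with x_0 = x:
  x_0 = 3/4;  a_0 = 9;  x_1 = (x_0 − 9)/11 = -3/4
  x_1 = -3/4;  a_1 = 2;  x_2 = (x_1 − 2)/11 = -1/4
  x_2 = -1/4;  a_2 = 8;  x_3 = (x_2 − 8)/11 = -3/4
  x_3 = -3/4;  a_3 = 2;  x_4 = (x_3 − 2)/11 = -1/4
Digits: (9, 2, 8, 2).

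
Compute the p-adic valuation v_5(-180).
v_5(-180) = 1

v_5(n) is the largest exponent k such that 5^k divides n. Factor out: -180 = -5^1 · 36. (Sign doesn't affect v_p.) So v_5(-180) = 1.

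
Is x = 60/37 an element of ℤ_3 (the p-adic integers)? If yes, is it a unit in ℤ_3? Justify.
x ∈ ℤ_3 but not a unit; v_3(x) = 1 > 0

ℤ_3 = {x ∈ ℚ_3 : v_3(x) ≥ 0} and ℤ_3^× = {x ∈ ℤ_3 : v_3(x) = 0}. Here v_3(60/37) = v_3(num) − v_3(den) = 1; compare against these criteria.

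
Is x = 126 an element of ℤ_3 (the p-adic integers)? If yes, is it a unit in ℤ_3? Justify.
x ∈ ℤ_3 but not a unit; v_3(x) = 2 > 0

ℤ_3 = {x ∈ ℚ_3 : v_3(x) ≥ 0} and ℤ_3^× = {x ∈ ℤ_3 : v_3(x) = 0}. Here v_3(126) = v_3(num) − v_3(den) = 2; compare against these criteria.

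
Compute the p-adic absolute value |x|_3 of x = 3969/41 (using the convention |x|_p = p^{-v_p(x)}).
|3969/41|_3 = 1/81

Step 1 — compute v_3(x) by factoring powers of 3 out of the numerator and denominator: v_3(3969/41) = 4. Step 2 — apply |x|_p = p^{-v_p(x)} = 3^{-4} = 1/81.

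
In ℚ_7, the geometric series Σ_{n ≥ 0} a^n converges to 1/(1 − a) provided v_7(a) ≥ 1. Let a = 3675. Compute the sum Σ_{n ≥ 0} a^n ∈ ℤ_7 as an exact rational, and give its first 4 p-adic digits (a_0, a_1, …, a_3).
Σ a^n = 1/(1 − a) = -1/3674;  first 4 digits = (1, 0, 5, 3)

v_7(a) = 2 ≥ 1, so the series converges in ℤ_7 to 1/(1 − a) = 1/(1 − 3675) = -1/3674. Expand this rational in ℤ_7: compute digits iteratively via d_i = x_i mod 7, x_{i+1} = (x_i − d_i)/7. The first 4 digits are (1, 0, 5, 3).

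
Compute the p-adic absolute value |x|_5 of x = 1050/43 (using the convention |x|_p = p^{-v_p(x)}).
|1050/43|_5 = 1/25

Step 1 — compute v_5(x) by factoring powers of 5 out of the numerator and denominator: v_5(1050/43) = 2. Step 2 — apply |x|_p = p^{-v_p(x)} = 5^{-2} = 1/25.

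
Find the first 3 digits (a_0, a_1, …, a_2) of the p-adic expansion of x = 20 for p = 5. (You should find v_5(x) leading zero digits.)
(a_0, …, a_2) = (0, 4, 0)

v_5(20) = 1, so a_0 = ... = a_0 = 0. Factor out: x = 5^1 · u with u = 4 a unit in ℤ_5. Expand u iteratively via a_{v+i} = u_i mod 5, u_{i+1} = (u_i − a_{v+i})/5:
  u_0 = 4;  a_1 = 4;  u_1 = (u_0 − 4)/5 = 0
  u_1 = 0;  a_2 = 0;  u_2 = (u_1 − 0)/5 = 0
Digits: (0, 4, 0).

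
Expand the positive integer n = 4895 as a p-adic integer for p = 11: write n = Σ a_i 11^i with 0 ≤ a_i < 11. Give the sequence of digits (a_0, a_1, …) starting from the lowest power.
(a_0, a_1, …) = (0, 5, 7, 3)

Repeated division by 11 gives the digits low-to-high: 4895 = 5·11^1 + 7·11^2 + 3·11^3. Digit sequence: (0, 5, 7, 3).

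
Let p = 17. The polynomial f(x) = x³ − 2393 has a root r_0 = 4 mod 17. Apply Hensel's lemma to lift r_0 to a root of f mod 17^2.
r_1 = 191 (mod 289)

Hensel: r_{i+1} = r_i − f(r_i)/f′(r_i) mod 17^{i+2}, where f′(x) = 3x². Iterate:
  r_0 = 4 (mod 17)
  r_1 = 191 (mod 289)
Final: r = 191 with f(r) ≡ 0 mod 17^2.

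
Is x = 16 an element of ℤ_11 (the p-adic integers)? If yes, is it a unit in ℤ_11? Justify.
x ∈ ℤ_11^× (unit); v_11(x) = 0

ℤ_11 = {x ∈ ℚ_11 : v_11(x) ≥ 0} and ℤ_11^× = {x ∈ ℤ_11 : v_11(x) = 0}. Here v_11(16) = v_11(num) − v_11(den) = 0; compare against these criteria.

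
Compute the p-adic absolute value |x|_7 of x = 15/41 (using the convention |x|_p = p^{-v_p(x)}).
|15/41|_7 = 1

Step 1 — compute v_7(x) by factoring powers of 7 out of the numerator and denominator: v_7(15/41) = 0. Step 2 — apply |x|_p = p^{-v_p(x)} = 7^{0} = 1.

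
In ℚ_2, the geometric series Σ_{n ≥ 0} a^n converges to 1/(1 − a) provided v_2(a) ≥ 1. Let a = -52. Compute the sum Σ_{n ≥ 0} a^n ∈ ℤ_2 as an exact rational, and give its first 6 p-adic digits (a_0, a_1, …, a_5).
Σ a^n = 1/(1 − a) = 1/53;  first 6 digits = (1, 0, 1, 1, 1, 0)

v_2(a) = 2 ≥ 1, so the series converges in ℤ_2 to 1/(1 − a) = 1/(1 − (-52)) = 1/53. Expand this rational in ℤ_2: compute digits iteratively via d_i = x_i mod 2, x_{i+1} = (x_i − d_i)/2. The first 6 digits are (1, 0, 1, 1, 1, 0).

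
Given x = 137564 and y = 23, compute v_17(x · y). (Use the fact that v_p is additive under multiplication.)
v_17(3163972) = 3

v_p(x) = 3 (factor: 137564 = 17^3 · 28); v_p(y) = 0 (factor: 23 = 17^0 · 23). Additivity: v_p(xy) = v_p(x) + v_p(y) = 3 + 0 = 3. (Direct check: xy = 3163972 = 17^3 · (644).)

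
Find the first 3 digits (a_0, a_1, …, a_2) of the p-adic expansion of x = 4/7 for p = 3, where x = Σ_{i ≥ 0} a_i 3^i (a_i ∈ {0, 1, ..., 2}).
(a_0, …, a_2) = (1, 2, 1)

v_3(4/7) = 0 (numerator and denominator both coprime to 3), so x ∈ ℤ_3^×. Compute digits iteratively via a_i = x_i mod 3, x_{i+1} = (x_i − a_i)/3, with x_0 = x:
  x_0 = 4/7;  a_0 = 1;  x_1 = (x_0 − 1)/3 = -1/7
  x_1 = -1/7;  a_1 = 2;  x_2 = (x_1 − 2)/3 = -5/7
  x_2 = -5/7;  a_2 = 1;  x_3 = (x_2 − 1)/3 = -4/7
Digits: (1, 2, 1).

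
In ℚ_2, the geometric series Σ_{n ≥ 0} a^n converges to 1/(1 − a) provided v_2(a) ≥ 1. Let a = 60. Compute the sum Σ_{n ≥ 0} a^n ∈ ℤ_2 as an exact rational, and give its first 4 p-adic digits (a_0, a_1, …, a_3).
Σ a^n = 1/(1 − a) = -1/59;  first 4 digits = (1, 0, 1, 1)

v_2(a) = 2 ≥ 1, so the series converges in ℤ_2 to 1/(1 − a) = 1/(1 − 60) = -1/59. Expand this rational in ℤ_2: compute digits iteratively via d_i = x_i mod 2, x_{i+1} = (x_i − d_i)/2. The first 4 digits are (1, 0, 1, 1).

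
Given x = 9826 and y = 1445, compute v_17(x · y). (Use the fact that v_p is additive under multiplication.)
v_17(14198570) = 5

v_p(x) = 3 (factor: 9826 = 17^3 · 2); v_p(y) = 2 (factor: 1445 = 17^2 · 5). Additivity: v_p(xy) = v_p(x) + v_p(y) = 3 + 2 = 5. (Direct check: xy = 14198570 = 17^5 · (10).)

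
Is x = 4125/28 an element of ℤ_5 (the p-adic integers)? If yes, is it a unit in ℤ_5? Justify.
x ∈ ℤ_5 but not a unit; v_5(x) = 3 > 0

ℤ_5 = {x ∈ ℚ_5 : v_5(x) ≥ 0} and ℤ_5^× = {x ∈ ℤ_5 : v_5(x) = 0}. Here v_5(4125/28) = v_5(num) − v_5(den) = 3; compare against these criteria.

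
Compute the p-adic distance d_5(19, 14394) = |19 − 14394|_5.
d_5(19, 14394) = 1/625

Step 1 — x − y = 19 − 14394 = -14375. Step 2 — v_5(-14375) = 4 (factor: -14375 = −(5^4 · 23); the sign does not affect v_p). Step 3 — |x − y|_5 = 5^{-4} = 1/625.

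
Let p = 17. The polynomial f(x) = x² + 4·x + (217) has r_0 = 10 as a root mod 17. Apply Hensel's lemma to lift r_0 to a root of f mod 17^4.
r_3 = 25680 (mod 83521)

Hensel: r_{i+1} = r_i − f(r_i)·(f′(r_i))^{-1} mod 17^{i+2}, f′(x) = 2x + 4. Iterate:
  r_0 = 10 (mod 17)
  r_1 = 248 (mod 289)
  r_2 = 1115 (mod 4913)
  r_3 = 25680 (mod 83521)
Final: r = 25680 satisfies f(r) ≡ 0 mod 17^4.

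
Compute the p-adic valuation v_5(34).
v_5(34) = 0

v_5(n) is the largest exponent k such that 5^k divides n. Factor out: 34 = 5^0 · 34. (Sign doesn't affect v_p.) So v_5(34) = 0.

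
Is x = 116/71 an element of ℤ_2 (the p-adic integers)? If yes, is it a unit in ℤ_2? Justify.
x ∈ ℤ_2 but not a unit; v_2(x) = 2 > 0

ℤ_2 = {x ∈ ℚ_2 : v_2(x) ≥ 0} and ℤ_2^× = {x ∈ ℤ_2 : v_2(x) = 0}. Here v_2(116/71) = v_2(num) − v_2(den) = 2; compare against these criteria.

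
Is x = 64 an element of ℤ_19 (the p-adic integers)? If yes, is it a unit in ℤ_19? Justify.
x ∈ ℤ_19^× (unit); v_19(x) = 0

ℤ_19 = {x ∈ ℚ_19 : v_19(x) ≥ 0} and ℤ_19^× = {x ∈ ℤ_19 : v_19(x) = 0}. Here v_19(64) = v_19(num) − v_19(den) = 0; compare against these criteria.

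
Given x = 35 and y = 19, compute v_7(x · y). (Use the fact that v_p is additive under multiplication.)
v_7(665) = 1

v_p(x) = 1 (factor: 35 = 7^1 · 5); v_p(y) = 0 (factor: 19 = 7^0 · 19). Additivity: v_p(xy) = v_p(x) + v_p(y) = 1 + 0 = 1. (Direct check: xy = 665 = 7^1 · (95).)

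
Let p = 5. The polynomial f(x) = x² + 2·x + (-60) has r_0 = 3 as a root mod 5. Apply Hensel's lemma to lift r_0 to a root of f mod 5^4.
r_3 = 43 (mod 625)

Hensel: r_{i+1} = r_i − f(r_i)·(f′(r_i))^{-1} mod 5^{i+2}, f′(x) = 2x + 2. Iterate:
  r_0 = 3 (mod 5)
  r_1 = 18 (mod 25)
  r_2 = 43 (mod 125)
  r_3 = 43 (mod 625)
Final: r = 43 satisfies f(r) ≡ 0 mod 5^4.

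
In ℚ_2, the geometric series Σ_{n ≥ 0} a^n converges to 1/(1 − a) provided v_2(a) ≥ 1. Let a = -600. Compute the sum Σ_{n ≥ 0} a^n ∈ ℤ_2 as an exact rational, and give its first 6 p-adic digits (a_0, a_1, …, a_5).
Σ a^n = 1/(1 − a) = 1/601;  first 6 digits = (1, 0, 0, 1, 0, 1)

v_2(a) = 3 ≥ 1, so the series converges in ℤ_2 to 1/(1 − a) = 1/(1 − (-600)) = 1/601. Expand this rational in ℤ_2: compute digits iteratively via d_i = x_i mod 2, x_{i+1} = (x_i − d_i)/2. The first 6 digits are (1, 0, 0, 1, 0, 1).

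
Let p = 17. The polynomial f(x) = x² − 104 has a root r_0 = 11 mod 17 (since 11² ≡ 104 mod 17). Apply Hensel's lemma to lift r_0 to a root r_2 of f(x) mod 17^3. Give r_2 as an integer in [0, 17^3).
r_2 = 2493 (mod 4913)

Hensel's recurrence: r_{i+1} = r_i − f(r_i)·(f′(r_i))^{-1} mod 17^{i+2}, with f′(x) = 2x. Iterate:
  r_0 = 11 (mod 17)
  r_1 = 181 (mod 289)
  r_2 = 2493 (mod 4913)
Final: r_2 = 2493, and one checks f(r_2) ≡ 0 mod 17^3.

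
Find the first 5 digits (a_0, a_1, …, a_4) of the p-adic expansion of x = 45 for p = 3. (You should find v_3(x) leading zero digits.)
(a_0, …, a_4) = (0, 0, 2, 1, 0)

v_3(45) = 2, so a_0 = ... = a_1 = 0. Factor out: x = 3^2 · u with u = 5 a unit in ℤ_3. Expand u iteratively via a_{v+i} = u_i mod 3, u_{i+1} = (u_i − a_{v+i})/3:
  u_0 = 5;  a_2 = 2;  u_1 = (u_0 − 2)/3 = 1
  u_1 = 1;  a_3 = 1;  u_2 = (u_1 − 1)/3 = 0
  u_2 = 0;  a_4 = 0;  u_3 = (u_2 − 0)/3 = 0
Digits: (0, 0, 2, 1, 0).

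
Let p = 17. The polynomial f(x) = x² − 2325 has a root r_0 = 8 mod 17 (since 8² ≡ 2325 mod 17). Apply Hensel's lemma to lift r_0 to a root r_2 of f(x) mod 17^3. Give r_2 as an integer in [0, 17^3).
r_2 = 1215 (mod 4913)

Hensel's recurrence: r_{i+1} = r_i − f(r_i)·(f′(r_i))^{-1} mod 17^{i+2}, with f′(x) = 2x. Iterate:
  r_0 = 8 (mod 17)
  r_1 = 59 (mod 289)
  r_2 = 1215 (mod 4913)
Final: r_2 = 1215, and one checks f(r_2) ≡ 0 mod 17^3.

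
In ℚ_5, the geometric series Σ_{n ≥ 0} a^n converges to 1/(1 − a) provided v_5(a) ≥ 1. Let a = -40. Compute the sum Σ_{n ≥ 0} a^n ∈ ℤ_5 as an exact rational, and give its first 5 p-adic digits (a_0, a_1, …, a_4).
Σ a^n = 1/(1 − a) = 1/41;  first 5 digits = (1, 2, 2, 0, 1)

v_5(a) = 1 ≥ 1, so the series converges in ℤ_5 to 1/(1 − a) = 1/(1 − (-40)) = 1/41. Expand this rational in ℤ_5: compute digits iteratively via d_i = x_i mod 5, x_{i+1} = (x_i − d_i)/5. The first 5 digits are (1, 2, 2, 0, 1).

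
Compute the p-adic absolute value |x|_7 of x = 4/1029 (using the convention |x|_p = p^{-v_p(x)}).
|4/1029|_7 = 343

Step 1 — compute v_7(x) by factoring powers of 7 out of the numerator and denominator: v_7(4/1029) = -3. Step 2 — apply |x|_p = p^{-v_p(x)} = 7^{3} = 343.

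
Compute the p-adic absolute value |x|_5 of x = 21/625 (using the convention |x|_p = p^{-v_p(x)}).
|21/625|_5 = 625

Step 1 — compute v_5(x) by factoring powers of 5 out of the numerator and denominator: v_5(21/625) = -4. Step 2 — apply |x|_p = p^{-v_p(x)} = 5^{4} = 625.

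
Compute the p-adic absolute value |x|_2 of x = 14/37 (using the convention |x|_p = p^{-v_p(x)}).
|14/37|_2 = 1/2

Step 1 — compute v_2(x) by factoring powers of 2 out of the numerator and denominator: v_2(14/37) = 1. Step 2 — apply |x|_p = p^{-v_p(x)} = 2^{-1} = 1/2.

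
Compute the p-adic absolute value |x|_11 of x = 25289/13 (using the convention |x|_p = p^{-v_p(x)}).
|25289/13|_11 = 1/1331

Step 1 — compute v_11(x) by factoring powers of 11 out of the numerator and denominator: v_11(25289/13) = 3. Step 2 — apply |x|_p = p^{-v_p(x)} = 11^{-3} = 1/1331.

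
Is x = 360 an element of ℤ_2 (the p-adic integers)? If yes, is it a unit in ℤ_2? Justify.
x ∈ ℤ_2 but not a unit; v_2(x) = 3 > 0

ℤ_2 = {x ∈ ℚ_2 : v_2(x) ≥ 0} and ℤ_2^× = {x ∈ ℤ_2 : v_2(x) = 0}. Here v_2(360) = v_2(num) − v_2(den) = 3; compare against these criteria.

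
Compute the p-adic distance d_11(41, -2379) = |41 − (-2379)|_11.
d_11(41, -2379) = 1/121

Step 1 — x − y = 41 − (-2379) = 2420. Step 2 — v_11(2420) = 2 (factor: 2420 = (11^2 · 20); the sign does not affect v_p). Step 3 — |x − y|_11 = 11^{-2} = 1/121.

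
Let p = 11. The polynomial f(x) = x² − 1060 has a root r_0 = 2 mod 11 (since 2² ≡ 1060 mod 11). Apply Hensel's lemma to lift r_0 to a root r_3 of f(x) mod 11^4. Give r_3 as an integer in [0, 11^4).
r_3 = 13455 (mod 14641)

Hensel's recurrence: r_{i+1} = r_i − f(r_i)·(f′(r_i))^{-1} mod 11^{i+2}, with f′(x) = 2x. Iterate:
  r_0 = 2 (mod 11)
  r_1 = 24 (mod 121)
  r_2 = 145 (mod 1331)
  r_3 = 13455 (mod 14641)
Final: r_3 = 13455, and one checks f(r_3) ≡ 0 mod 11^4.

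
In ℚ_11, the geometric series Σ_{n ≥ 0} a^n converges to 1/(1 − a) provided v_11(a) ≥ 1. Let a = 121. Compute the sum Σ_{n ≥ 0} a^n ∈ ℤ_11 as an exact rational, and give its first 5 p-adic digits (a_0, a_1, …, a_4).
Σ a^n = 1/(1 − a) = -1/120;  first 5 digits = (1, 0, 1, 0, 1)

v_11(a) = 2 ≥ 1, so the series converges in ℤ_11 to 1/(1 − a) = 1/(1 − 121) = -1/120. Expand this rational in ℤ_11: compute digits iteratively via d_i = x_i mod 11, x_{i+1} = (x_i − d_i)/11. The first 5 digits are (1, 0, 1, 0, 1).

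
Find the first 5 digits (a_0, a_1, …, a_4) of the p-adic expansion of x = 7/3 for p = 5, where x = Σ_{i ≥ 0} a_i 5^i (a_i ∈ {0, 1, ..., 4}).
(a_0, …, a_4) = (4, 3, 1, 3, 1)

v_5(7/3) = 0 (numerator and denominator both coprime to 5), so x ∈ ℤ_5^×. Compute digits iteratively via a_i = x_i mod 5, x_{i+1} = (x_i − a_i)/5, with x_0 = x:
  x_0 = 7/3;  a_0 = 4;  x_1 = (x_0 − 4)/5 = -1/3
  x_1 = -1/3;  a_1 = 3;  x_2 = (x_1 − 3)/5 = -2/3
  x_2 = -2/3;  a_2 = 1;  x_3 = (x_2 − 1)/5 = -1/3
  x_3 = -1/3;  a_3 = 3;  x_4 = (x_3 − 3)/5 = -2/3
  x_4 = -2/3;  a_4 = 1;  x_5 = (x_4 − 1)/5 = -1/3
Digits: (4, 3, 1, 3, 1).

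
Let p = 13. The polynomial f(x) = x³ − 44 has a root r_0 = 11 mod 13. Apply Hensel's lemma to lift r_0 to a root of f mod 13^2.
r_1 = 115 (mod 169)

Hensel: r_{i+1} = r_i − f(r_i)/f′(r_i) mod 13^{i+2}, where f′(x) = 3x². Iterate:
  r_0 = 11 (mod 13)
  r_1 = 115 (mod 169)
Final: r = 115 with f(r) ≡ 0 mod 13^2.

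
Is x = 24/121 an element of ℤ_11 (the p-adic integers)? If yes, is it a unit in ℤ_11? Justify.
x ∉ ℤ_11 (v_11(x) = -2 < 0)

ℤ_11 = {x ∈ ℚ_11 : v_11(x) ≥ 0} and ℤ_11^× = {x ∈ ℤ_11 : v_11(x) = 0}. Here v_11(24/121) = v_11(num) − v_11(den) = -2; compare against these criteria.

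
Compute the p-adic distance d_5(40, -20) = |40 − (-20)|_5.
d_5(40, -20) = 1/5

Step 1 — x − y = 40 − (-20) = 60. Step 2 — v_5(60) = 1 (factor: 60 = (5^1 · 12); the sign does not affect v_p). Step 3 — |x − y|_5 = 5^{-1} = 1/5.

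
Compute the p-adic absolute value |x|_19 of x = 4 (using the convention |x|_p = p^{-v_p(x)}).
|4|_19 = 1

Step 1 — compute v_19(x) by factoring powers of 19 out of the numerator and denominator: v_19(4) = 0. Step 2 — apply |x|_p = p^{-v_p(x)} = 19^{0} = 1.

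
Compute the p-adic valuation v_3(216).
v_3(216) = 3

v_3(n) is the largest exponent k such that 3^k divides n. Factor out: 216 = 3^3 · 8. (Sign doesn't affect v_p.) So v_3(216) = 3.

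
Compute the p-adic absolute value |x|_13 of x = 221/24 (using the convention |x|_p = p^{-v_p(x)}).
|221/24|_13 = 1/13

Step 1 — compute v_13(x) by factoring powers of 13 out of the numerator and denominator: v_13(221/24) = 1. Step 2 — apply |x|_p = p^{-v_p(x)} = 13^{-1} = 1/13.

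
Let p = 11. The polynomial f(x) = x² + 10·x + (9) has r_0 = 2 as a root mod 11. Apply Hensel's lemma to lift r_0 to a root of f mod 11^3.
r_2 = 1322 (mod 1331)

Hensel: r_{i+1} = r_i − f(r_i)·(f′(r_i))^{-1} mod 11^{i+2}, f′(x) = 2x + 10. Iterate:
  r_0 = 2 (mod 11)
  r_1 = 112 (mod 121)
  r_2 = 1322 (mod 1331)
Final: r = 1322 satisfies f(r) ≡ 0 mod 11^3.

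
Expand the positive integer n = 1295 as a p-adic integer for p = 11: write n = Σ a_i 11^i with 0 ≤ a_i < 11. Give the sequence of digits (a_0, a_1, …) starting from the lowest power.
(a_0, a_1, …) = (8, 7, 10)

Repeated division by 11 gives the digits low-to-high: 1295 = 8 + 7·11^1 + 10·11^2. Digit sequence: (8, 7, 10).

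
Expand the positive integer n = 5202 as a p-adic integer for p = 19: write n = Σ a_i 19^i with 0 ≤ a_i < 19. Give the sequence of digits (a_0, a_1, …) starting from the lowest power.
(a_0, a_1, …) = (15, 7, 14)

Repeated division by 19 gives the digits low-to-high: 5202 = 15 + 7·19^1 + 14·19^2. Digit sequence: (15, 7, 14).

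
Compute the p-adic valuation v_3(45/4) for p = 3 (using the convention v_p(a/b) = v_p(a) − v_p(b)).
v_3(45/4) = 2

Factor powers of 3 from the numerator and denominator of the reduced fraction: 45 = 3^2 · 5 and 4 = 3^0 · 4. Apply v_p(a/b) = v_p(a) − v_p(b): v_3(45/4) = 2 − 0 = 2.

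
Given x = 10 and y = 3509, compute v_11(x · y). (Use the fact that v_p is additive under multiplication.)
v_11(35090) = 2

v_p(x) = 0 (factor: 10 = 11^0 · 10); v_p(y) = 2 (factor: 3509 = 11^2 · 29). Additivity: v_p(xy) = v_p(x) + v_p(y) = 0 + 2 = 2. (Direct check: xy = 35090 = 11^2 · (290).)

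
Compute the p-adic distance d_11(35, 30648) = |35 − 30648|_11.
d_11(35, 30648) = 1/1331

Step 1 — x − y = 35 − 30648 = -30613. Step 2 — v_11(-30613) = 3 (factor: -30613 = −(11^3 · 23); the sign does not affect v_p). Step 3 — |x − y|_11 = 11^{-3} = 1/1331.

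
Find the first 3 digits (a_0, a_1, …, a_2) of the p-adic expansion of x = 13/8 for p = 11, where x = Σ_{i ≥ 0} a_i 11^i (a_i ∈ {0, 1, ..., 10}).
(a_0, …, a_2) = (3, 4, 1)

v_11(13/8) = 0 (numerator and denominator both coprime to 11), so x ∈ ℤ_11^×. Compute digits iteratively via a_i = x_i mod 11, x_{i+1} = (x_i − a_i)/11, with x_0 = x:
  x_0 = 13/8;  a_0 = 3;  x_1 = (x_0 − 3)/11 = -1/8
  x_1 = -1/8;  a_1 = 4;  x_2 = (x_1 − 4)/11 = -3/8
  x_2 = -3/8;  a_2 = 1;  x_3 = (x_2 − 1)/11 = -1/8
Digits: (3, 4, 1).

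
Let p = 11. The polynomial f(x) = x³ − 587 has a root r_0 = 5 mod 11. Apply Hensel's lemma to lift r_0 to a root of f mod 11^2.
r_1 = 16 (mod 121)

Hensel: r_{i+1} = r_i − f(r_i)/f′(r_i) mod 11^{i+2}, where f′(x) = 3x². Iterate:
  r_0 = 5 (mod 11)
  r_1 = 16 (mod 121)
Final: r = 16 with f(r) ≡ 0 mod 11^2.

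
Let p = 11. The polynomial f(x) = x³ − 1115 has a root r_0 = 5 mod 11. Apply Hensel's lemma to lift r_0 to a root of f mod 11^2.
r_1 = 115 (mod 121)

Hensel: r_{i+1} = r_i − f(r_i)/f′(r_i) mod 11^{i+2}, where f′(x) = 3x². Iterate:
  r_0 = 5 (mod 11)
  r_1 = 115 (mod 121)
Final: r = 115 with f(r) ≡ 0 mod 11^2.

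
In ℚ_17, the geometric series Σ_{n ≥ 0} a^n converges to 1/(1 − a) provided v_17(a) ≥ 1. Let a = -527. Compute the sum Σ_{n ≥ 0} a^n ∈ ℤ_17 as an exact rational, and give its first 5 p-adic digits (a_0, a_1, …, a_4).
Σ a^n = 1/(1 − a) = 1/528;  first 5 digits = (1, 3, 7, 15, 14)

v_17(a) = 1 ≥ 1, so the series converges in ℤ_17 to 1/(1 − a) = 1/(1 − (-527)) = 1/528. Expand this rational in ℤ_17: compute digits iteratively via d_i = x_i mod 17, x_{i+1} = (x_i − d_i)/17. The first 5 digits are (1, 3, 7, 15, 14).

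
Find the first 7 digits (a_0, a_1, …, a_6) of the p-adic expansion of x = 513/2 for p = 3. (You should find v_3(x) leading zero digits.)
(a_0, …, a_6) = (0, 0, 0, 2, 1, 2, 1)

v_3(513/2) = 3, so a_0 = ... = a_2 = 0. Factor out: x = 3^3 · u with u = 19/2 a unit in ℤ_3. Expand u iteratively via a_{v+i} = u_i mod 3, u_{i+1} = (u_i − a_{v+i})/3:
  u_0 = 19/2;  a_3 = 2;  u_1 = (u_0 − 2)/3 = 5/2
  u_1 = 5/2;  a_4 = 1;  u_2 = (u_1 − 1)/3 = 1/2
  u_2 = 1/2;  a_5 = 2;  u_3 = (u_2 − 2)/3 = -1/2
  u_3 = -1/2;  a_6 = 1;  u_4 = (u_3 − 1)/3 = -1/2
Digits: (0, 0, 0, 2, 1, 2, 1).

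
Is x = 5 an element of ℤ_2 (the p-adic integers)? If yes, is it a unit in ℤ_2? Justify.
x ∈ ℤ_2^× (unit); v_2(x) = 0

ℤ_2 = {x ∈ ℚ_2 : v_2(x) ≥ 0} and ℤ_2^× = {x ∈ ℤ_2 : v_2(x) = 0}. Here v_2(5) = v_2(num) − v_2(den) = 0; compare against these criteria.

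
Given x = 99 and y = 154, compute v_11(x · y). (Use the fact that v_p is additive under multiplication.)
v_11(15246) = 2

v_p(x) = 1 (factor: 99 = 11^1 · 9); v_p(y) = 1 (factor: 154 = 11^1 · 14). Additivity: v_p(xy) = v_p(x) + v_p(y) = 1 + 1 = 2. (Direct check: xy = 15246 = 11^2 · (126).)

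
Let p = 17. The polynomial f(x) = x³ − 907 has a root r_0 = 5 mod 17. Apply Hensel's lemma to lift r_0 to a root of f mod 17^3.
r_2 = 3915 (mod 4913)

Hensel: r_{i+1} = r_i − f(r_i)/f′(r_i) mod 17^{i+2}, where f′(x) = 3x². Iterate:
  r_0 = 5 (mod 17)
  r_1 = 158 (mod 289)
  r_2 = 3915 (mod 4913)
Final: r = 3915 with f(r) ≡ 0 mod 17^3.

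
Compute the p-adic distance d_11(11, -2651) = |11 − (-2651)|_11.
d_11(11, -2651) = 1/1331

Step 1 — x − y = 11 − (-2651) = 2662. Step 2 — v_11(2662) = 3 (factor: 2662 = (11^3 · 2); the sign does not affect v_p). Step 3 — |x − y|_11 = 11^{-3} = 1/1331.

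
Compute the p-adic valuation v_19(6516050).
v_19(6516050) = 4

v_19(n) is the largest exponent k such that 19^k divides n. Factor out: 6516050 = 19^4 · 50. (Sign doesn't affect v_p.) So v_19(6516050) = 4.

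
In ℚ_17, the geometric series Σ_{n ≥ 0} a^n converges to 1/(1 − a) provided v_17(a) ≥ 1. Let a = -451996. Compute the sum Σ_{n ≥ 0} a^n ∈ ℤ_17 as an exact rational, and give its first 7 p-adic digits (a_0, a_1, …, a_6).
Σ a^n = 1/(1 − a) = 1/451997;  first 7 digits = (1, 0, 0, 10, 11, 16, 14)

v_17(a) = 3 ≥ 1, so the series converges in ℤ_17 to 1/(1 − a) = 1/(1 − (-451996)) = 1/451997. Expand this rational in ℤ_17: compute digits iteratively via d_i = x_i mod 17, x_{i+1} = (x_i − d_i)/17. The first 7 digits are (1, 0, 0, 10, 11, 16, 14).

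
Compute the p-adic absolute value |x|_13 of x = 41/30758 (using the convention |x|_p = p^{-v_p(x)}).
|41/30758|_13 = 2197

Step 1 — compute v_13(x) by factoring powers of 13 out of the numerator and denominator: v_13(41/30758) = -3. Step 2 — apply |x|_p = p^{-v_p(x)} = 13^{3} = 2197.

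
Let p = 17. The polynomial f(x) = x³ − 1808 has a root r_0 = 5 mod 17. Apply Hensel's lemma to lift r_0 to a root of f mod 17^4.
r_3 = 2351 (mod 83521)

Hensel: r_{i+1} = r_i − f(r_i)/f′(r_i) mod 17^{i+2}, where f′(x) = 3x². Iterate:
  r_0 = 5 (mod 17)
  r_1 = 39 (mod 289)
  r_2 = 2351 (mod 4913)
  r_3 = 2351 (mod 83521)
Final: r = 2351 with f(r) ≡ 0 mod 17^4.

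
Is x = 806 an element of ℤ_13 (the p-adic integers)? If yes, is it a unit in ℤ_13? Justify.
x ∈ ℤ_13 but not a unit; v_13(x) = 1 > 0

ℤ_13 = {x ∈ ℚ_13 : v_13(x) ≥ 0} and ℤ_13^× = {x ∈ ℤ_13 : v_13(x) = 0}. Here v_13(806) = v_13(num) − v_13(den) = 1; compare against these criteria.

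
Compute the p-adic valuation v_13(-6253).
v_13(-6253) = 2

v_13(n) is the largest exponent k such that 13^k divides n. Factor out: -6253 = -13^2 · 37. (Sign doesn't affect v_p.) So v_13(-6253) = 2.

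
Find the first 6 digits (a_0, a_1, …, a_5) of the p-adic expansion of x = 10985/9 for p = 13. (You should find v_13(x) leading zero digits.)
(a_0, …, a_5) = (0, 0, 0, 2, 10, 5)

v_13(10985/9) = 3, so a_0 = ... = a_2 = 0. Factor out: x = 13^3 · u with u = 5/9 a unit in ℤ_13. Expand u iteratively via a_{v+i} = u_i mod 13, u_{i+1} = (u_i − a_{v+i})/13:
  u_0 = 5/9;  a_3 = 2;  u_1 = (u_0 − 2)/13 = -1/9
  u_1 = -1/9;  a_4 = 10;  u_2 = (u_1 − 10)/13 = -7/9
  u_2 = -7/9;  a_5 = 5;  u_3 = (u_2 − 5)/13 = -4/9
Digits: (0, 0, 0, 2, 10, 5).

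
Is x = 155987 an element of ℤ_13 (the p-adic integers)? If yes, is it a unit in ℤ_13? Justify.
x ∈ ℤ_13 but not a unit; v_13(x) = 3 > 0

ℤ_13 = {x ∈ ℚ_13 : v_13(x) ≥ 0} and ℤ_13^× = {x ∈ ℤ_13 : v_13(x) = 0}. Here v_13(155987) = v_13(num) − v_13(den) = 3; compare against these criteria.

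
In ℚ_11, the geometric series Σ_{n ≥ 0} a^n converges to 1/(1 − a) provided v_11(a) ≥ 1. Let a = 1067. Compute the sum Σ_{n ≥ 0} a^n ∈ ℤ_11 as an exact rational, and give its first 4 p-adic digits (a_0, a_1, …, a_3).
Σ a^n = 1/(1 − a) = -1/1066;  first 4 digits = (1, 9, 1, 1)

v_11(a) = 1 ≥ 1, so the series converges in ℤ_11 to 1/(1 − a) = 1/(1 − 1067) = -1/1066. Expand this rational in ℤ_11: compute digits iteratively via d_i = x_i mod 11, x_{i+1} = (x_i − d_i)/11. The first 4 digits are (1, 9, 1, 1).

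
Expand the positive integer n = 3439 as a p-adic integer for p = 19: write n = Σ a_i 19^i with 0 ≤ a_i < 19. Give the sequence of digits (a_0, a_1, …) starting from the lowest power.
(a_0, a_1, …) = (0, 10, 9)

Repeated division by 19 gives the digits low-to-high: 3439 = 10·19^1 + 9·19^2. Digit sequence: (0, 10, 9).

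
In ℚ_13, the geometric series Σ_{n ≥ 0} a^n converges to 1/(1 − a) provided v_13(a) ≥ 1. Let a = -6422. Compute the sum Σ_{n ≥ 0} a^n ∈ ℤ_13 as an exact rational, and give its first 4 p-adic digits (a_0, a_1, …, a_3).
Σ a^n = 1/(1 − a) = 1/6423;  first 4 digits = (1, 0, 1, 10)

v_13(a) = 2 ≥ 1, so the series converges in ℤ_13 to 1/(1 − a) = 1/(1 − (-6422)) = 1/6423. Expand this rational in ℤ_13: compute digits iteratively via d_i = x_i mod 13, x_{i+1} = (x_i − d_i)/13. The first 4 digits are (1, 0, 1, 10).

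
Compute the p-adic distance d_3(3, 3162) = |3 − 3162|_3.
d_3(3, 3162) = 1/243

Step 1 — x − y = 3 − 3162 = -3159. Step 2 — v_3(-3159) = 5 (factor: -3159 = −(3^5 · 13); the sign does not affect v_p). Step 3 — |x − y|_3 = 3^{-5} = 1/243.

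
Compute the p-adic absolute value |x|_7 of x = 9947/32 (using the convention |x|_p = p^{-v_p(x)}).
|9947/32|_7 = 1/343

Step 1 — compute v_7(x) by factoring powers of 7 out of the numerator and denominator: v_7(9947/32) = 3. Step 2 — apply |x|_p = p^{-v_p(x)} = 7^{-3} = 1/343.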